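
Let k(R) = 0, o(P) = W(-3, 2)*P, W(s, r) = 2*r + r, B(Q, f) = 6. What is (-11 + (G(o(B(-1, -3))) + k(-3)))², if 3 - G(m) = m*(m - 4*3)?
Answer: 760384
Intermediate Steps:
W(s, r) = 3*r
o(P) = 6*P (o(P) = (3*2)*P = 6*P)
G(m) = 3 - m*(-12 + m) (G(m) = 3 - m*(m - 4*3) = 3 - m*(m - 12) = 3 - m*(-12 + m))
(-11 + (G(o(B(-1, -3))) + k(-3)))² = (-11 + ((3 - (6*6)² + 12*(6*6)) + 0))² = (-11 + ((3 - 1*36² + 12*36) + 0))² = (-11 + ((3 - 1*1296 + 432) + 0))² = (-11 + ((3 - 1296 + 432) + 0))² = (-11 + (-861 + 0))² = (-11 - 861)² = (-872)² = 760384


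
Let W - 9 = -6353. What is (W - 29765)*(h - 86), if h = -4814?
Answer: 176934100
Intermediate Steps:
W = -6344 (W = 9 - 6353 = -6344)
(W - 29765)*(h - 86) = (-6344 - 29765)*(-4814 - 86) = -36109*(-4900) = 176934100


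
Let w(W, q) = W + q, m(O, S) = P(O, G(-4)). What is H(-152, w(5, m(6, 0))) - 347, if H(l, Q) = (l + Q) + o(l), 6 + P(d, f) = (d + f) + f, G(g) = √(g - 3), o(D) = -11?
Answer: -505 + 2*I*√7 ≈ -505.0 + 5.2915*I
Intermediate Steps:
G(g) = √(-3 + g)
P(d, f) = -6 + d + 2*f (P(d, f) = -6 + ((d + f) + f) = -6 + (d + 2*f) = -6 + d + 2*f)
m(O, S) = -6 + O + 2*I*√7 (m(O, S) = -6 + O + 2*√(-3 - 4) = -6 + O + 2*√(-7) = -6 + O + 2*(I*√7) = -6 + O + 2*I*√7)
H(l, Q) = -11 + Q + l (H(l, Q) = (l + Q) - 11 = (Q + l) - 11 = -11 + Q + l)
H(-152, w(5, m(6, 0))) - 347 = (-11 + (5 + (-6 + 6 + 2*I*√7)) - 152) - 347 = (-11 + (5 + 2*I*√7) - 152) - 347 = (-158 + 2*I*√7) - 347 = -505 + 2*I*√7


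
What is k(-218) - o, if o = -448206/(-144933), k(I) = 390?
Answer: 18691888/48311 ≈ 386.91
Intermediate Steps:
o = 149402/48311 (o = -448206*(-1/144933) = 149402/48311 ≈ 3.0925)
k(-218) - o = 390 - 1*149402/48311 = 390 - 149402/48311 = 18691888/48311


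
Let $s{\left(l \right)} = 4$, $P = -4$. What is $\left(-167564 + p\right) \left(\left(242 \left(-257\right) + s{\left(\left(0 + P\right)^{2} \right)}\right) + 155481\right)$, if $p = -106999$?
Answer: $-25614256833$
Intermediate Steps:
$\left(-167564 + p\right) \left(\left(242 \left(-257\right) + s{\left(\left(0 + P\right)^{2} \right)}\right) + 155481\right) = \left(-167564 - 106999\right) \left(\left(242 \left(-257\right) + 4\right) + 155481\right) = - 274563 \left(\left(-62194 + 4\right) + 155481\right) = - 274563 \left(-62190 + 155481\right) = \left(-274563\right) 93291 = -25614256833$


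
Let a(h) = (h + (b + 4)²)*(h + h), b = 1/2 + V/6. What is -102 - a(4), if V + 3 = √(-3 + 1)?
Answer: -2354/9 - 32*I*√2/3 ≈ -261.56 - 15.085*I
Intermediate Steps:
V = -3 + I*√2 (V = -3 + √(-3 + 1) = -3 + √(-2) = -3 + I*√2 ≈ -3.0 + 1.4142*I)
b = I*√2/6 (b = 1/2 + (-3 + I*√2)/6 = 1*(½) + (-3 + I*√2)*(⅙) = ½ + (-½ + I*√2/6) = I*√2/6 ≈ 0.2357*I)
a(h) = 2*h*(h + (4 + I*√2/6)²) (a(h) = (h + (I*√2/6 + 4)²)*(h + h) = (h + (4 + I*√2/6)²)*(2*h) = 2*h*(h + (4 + I*√2/6)²))
-102 - a(4) = -102 - 4*((24 + I*√2)² + 36*4)/18 = -102 - 4*((24 + I*√2)² + 144)/18 = -102 - 4*(144 + (24 + I*√2)²)/18 = -102 - (32 + 2*(24 + I*√2)²/9) = -102 + (-32 - 2*(24 + I*√2)²/9) = -134 - 2*(24 + I*√2)²/9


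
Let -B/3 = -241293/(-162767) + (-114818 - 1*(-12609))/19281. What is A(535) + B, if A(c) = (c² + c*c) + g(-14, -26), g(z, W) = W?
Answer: 598826738917786/1046103509 ≈ 5.7244e+5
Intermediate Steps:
A(c) = -26 + 2*c² (A(c) = (c² + c*c) - 26 = (c² + c²) - 26 = 2*c² - 26 = -26 + 2*c²)
B = 11983881970/1046103509 (B = -3*(-241293/(-162767) + (-114818 - 1*(-12609))/19281) = -3*(-241293*(-1/162767) + (-114818 + 12609)*(1/19281)) = -3*(241293/162767 - 102209*1/19281) = -3*(241293/162767 - 102209/19281) = -3*(-11983881970/3138310527) = 11983881970/1046103509 ≈ 11.456)
A(535) + B = (-26 + 2*535²) + 11983881970/1046103509 = (-26 + 2*286225) + 11983881970/1046103509 = (-26 + 572450) + 11983881970/1046103509 = 572424 + 11983881970/1046103509 = 598826738917786/1046103509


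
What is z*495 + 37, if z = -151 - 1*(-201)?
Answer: 24787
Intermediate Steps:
z = 50 (z = -151 + 201 = 50)
z*495 + 37 = 50*495 + 37 = 24750 + 37 = 24787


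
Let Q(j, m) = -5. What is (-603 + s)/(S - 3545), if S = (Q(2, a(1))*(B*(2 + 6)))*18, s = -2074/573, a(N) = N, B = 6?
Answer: 347593/4506645 ≈ 0.077129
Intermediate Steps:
s = -2074/573 (s = -2074*1/573 = -2074/573 ≈ -3.6195)
S = -4320 (S = -30*(2 + 6)*18 = -30*8*18 = -5*48*18 = -240*18 = -4320)
(-603 + s)/(S - 3545) = (-603 - 2074/573)/(-4320 - 3545) = -347593/573/(-7865) = -347593/573*(-1/7865) = 347593/4506645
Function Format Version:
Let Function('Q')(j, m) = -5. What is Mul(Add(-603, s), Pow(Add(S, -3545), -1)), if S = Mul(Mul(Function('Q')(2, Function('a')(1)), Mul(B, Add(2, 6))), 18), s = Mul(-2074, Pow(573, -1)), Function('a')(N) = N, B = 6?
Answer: Rational(347593, 4506645) ≈ 0.077129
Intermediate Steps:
s = Rational(-2074, 573) (s = Mul(-2074, Rational(1, 573)) = Rational(-2074, 573) ≈ -3.6195)
S = -4320 (S = Mul(Mul(-5, Mul(6, Add(2, 6))), 18) = Mul(Mul(-5, Mul(6, 8)), 18) = Mul(Mul(-5, 48), 18) = Mul(-240, 18) = -4320)
Mul(Add(-603, s), Pow(Add(S, -3545), -1)) = Mul(Add(-603, Rational(-2074, 573)), Pow(Add(-4320, -3545), -1)) = Mul(Rational(-347593, 573), Pow(-7865, -1)) = Mul(Rational(-347593, 573), Rational(-1, 7865)) = Rational(347593, 4506645)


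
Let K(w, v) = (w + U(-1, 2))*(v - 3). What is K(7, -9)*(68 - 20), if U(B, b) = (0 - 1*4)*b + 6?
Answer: -2880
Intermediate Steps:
U(B, b) = 6 - 4*b (U(B, b) = (0 - 4)*b + 6 = -4*b + 6 = 6 - 4*b)
K(w, v) = (-3 + v)*(-2 + w) (K(w, v) = (w + (6 - 4*2))*(v - 3) = (w + (6 - 8))*(-3 + v) = (w - 2)*(-3 + v) = (-2 + w)*(-3 + v) = (-3 + v)*(-2 + w))
K(7, -9)*(68 - 20) = (6 - 3*7 - 2*(-9) - 9*7)*(68 - 20) = (6 - 21 + 18 - 63)*48 = -60*48 = -2880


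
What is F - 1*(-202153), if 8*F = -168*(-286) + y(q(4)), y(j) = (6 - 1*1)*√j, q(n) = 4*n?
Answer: 416323/2 ≈ 2.0816e+5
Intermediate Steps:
y(j) = 5*√j (y(j) = (6 - 1)*√j = 5*√j)
F = 12017/2 (F = (-168*(-286) + 5*√(4*4))/8 = (48048 + 5*√16)/8 = (48048 + 5*4)/8 = (48048 + 20)/8 = (⅛)*48068 = 12017/2 ≈ 6008.5)
F - 1*(-202153) = 12017/2 - 1*(-202153) = 12017/2 + 202153 = 416323/2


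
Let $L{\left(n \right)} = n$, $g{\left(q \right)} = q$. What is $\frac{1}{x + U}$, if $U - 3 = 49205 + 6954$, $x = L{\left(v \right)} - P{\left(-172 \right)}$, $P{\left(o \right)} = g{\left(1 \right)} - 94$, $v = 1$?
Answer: $\frac{1}{56256} \approx 1.7776 \cdot 10^{-5}$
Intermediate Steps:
$P{\left(o \right)} = -93$ ($P{\left(o \right)} = 1 - 94 = -93$)
$x = 94$ ($x = 1 - -93 = 1 + 93 = 94$)
$U = 56162$ ($U = 3 + \left(49205 + 6954\right) = 3 + 56159 = 56162$)
$\frac{1}{x + U} = \frac{1}{94 + 56162} = \frac{1}{56256}$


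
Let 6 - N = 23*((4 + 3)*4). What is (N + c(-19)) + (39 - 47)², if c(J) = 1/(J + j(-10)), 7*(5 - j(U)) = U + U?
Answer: -44779/78 ≈ -574.09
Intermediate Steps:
j(U) = 5 - 2*U/7 (j(U) = 5 - (U + U)/7 = 5 - 2*U/7)
c(J) = 1/(55/7 + J) (c(J) = 1/(J + (5 - 2/7*(-10))) = 1/(J + (5 + 20/7)) = 1/(J + 55/7) = 1/(55/7 + J))
N = -638 (N = 6 - 23*(4 + 3)*4 = 6 - 23*7*4 = 6 - 23*28 = 6 - 1*644 = 6 - 644 = -638)
(N + c(-19)) + (39 - 47)² = (-638 + 7/(55 + 7*(-19))) + (39 - 47)² = (-638 + 7/(55 - 133)) + (-8)² = (-638 + 7/(-78)) + 64 = (-638 + 7*(-1/78)) + 64 = (-638 - 7/78) + 64 = -49771/78 + 64 = -44779/78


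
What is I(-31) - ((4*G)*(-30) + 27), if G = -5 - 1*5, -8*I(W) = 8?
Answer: -1228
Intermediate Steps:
I(W) = -1 (I(W) = -1/8*8 = -1)
G = -10 (G = -5 - 5 = -10)
I(-31) - ((4*G)*(-30) + 27) = -1 - ((4*(-10))*(-30) + 27) = -1 - (-40*(-30) + 27) = -1 - (1200 + 27) = -1 - 1*1227 = -1 - 1227 = -1228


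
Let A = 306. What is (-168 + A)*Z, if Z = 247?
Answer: 34086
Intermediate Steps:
(-168 + A)*Z = (-168 + 306)*247 = 138*247 = 34086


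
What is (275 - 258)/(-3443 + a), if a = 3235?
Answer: -17/208 ≈ -0.081731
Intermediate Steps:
(275 - 258)/(-3443 + a) = (275 - 258)/(-3443 + 3235) = 17/(-208) = 17*(-1/208) = -17/208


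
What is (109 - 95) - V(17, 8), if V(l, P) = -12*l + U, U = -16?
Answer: 234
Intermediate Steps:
V(l, P) = -16 - 12*l (V(l, P) = -12*l - 16 = -16 - 12*l)
(109 - 95) - V(17, 8) = (109 - 95) - (-16 - 12*17) = 14 - (-16 - 204) = 14 - 1*(-220) = 14 + 220 = 234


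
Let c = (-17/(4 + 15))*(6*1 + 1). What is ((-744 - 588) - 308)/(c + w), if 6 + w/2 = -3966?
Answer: 6232/30211 ≈ 0.20628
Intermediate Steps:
c = -119/19 (c = (-17/19)*(6 + 1) = ((1/19)*(-17))*7 = -17/19*7 = -119/19 ≈ -6.2632)
w = -7944 (w = -12 + 2*(-3966) = -12 - 7932 = -7944)
((-744 - 588) - 308)/(c + w) = ((-744 - 588) - 308)/(-119/19 - 7944) = (-1332 - 308)/(-151055/19) = -1640*(-19/151055) = 6232/30211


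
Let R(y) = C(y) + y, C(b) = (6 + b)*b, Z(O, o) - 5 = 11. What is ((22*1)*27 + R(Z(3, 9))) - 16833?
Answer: -15871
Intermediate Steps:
Z(O, o) = 16 (Z(O, o) = 5 + 11 = 16)
C(b) = b*(6 + b)
R(y) = y + y*(6 + y) (R(y) = y*(6 + y) + y = y + y*(6 + y))
((22*1)*27 + R(Z(3, 9))) - 16833 = ((22*1)*27 + 16*(7 + 16)) - 16833 = (22*27 + 16*23) - 16833 = (594 + 368) - 16833 = 962 - 16833 = -15871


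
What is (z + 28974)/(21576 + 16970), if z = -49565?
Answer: -20591/38546 ≈ -0.53419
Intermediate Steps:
(z + 28974)/(21576 + 16970) = (-49565 + 28974)/(21576 + 16970) = -20591/38546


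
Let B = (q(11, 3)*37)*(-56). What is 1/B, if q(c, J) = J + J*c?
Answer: -1/74592 ≈ -1.3406e-5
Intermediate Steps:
B = -74592 (B = ((3*(1 + 11))*37)*(-56) = ((3*12)*37)*(-56) = (36*37)*(-56) = 1332*(-56) = -74592)
1/B = 1/(-74592) = -1/74592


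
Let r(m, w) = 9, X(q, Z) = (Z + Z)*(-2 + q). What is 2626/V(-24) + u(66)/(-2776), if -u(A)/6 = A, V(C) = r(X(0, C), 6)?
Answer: 1823335/6246 ≈ 291.92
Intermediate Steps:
X(q, Z) = 2*Z*(-2 + q) (X(q, Z) = (2*Z)*(-2 + q) = 2*Z*(-2 + q))
V(C) = 9
u(A) = -6*A
2626/V(-24) + u(66)/(-2776) = 2626/9 - 6*66/(-2776) = 2626*(1/9) - 396*(-1/2776) = 2626/9 + 99/694 = 1823335/6246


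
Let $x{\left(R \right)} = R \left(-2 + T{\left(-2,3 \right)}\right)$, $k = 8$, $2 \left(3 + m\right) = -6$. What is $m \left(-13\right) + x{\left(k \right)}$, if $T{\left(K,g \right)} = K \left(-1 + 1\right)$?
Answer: $62$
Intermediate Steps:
$T{\left(K,g \right)} = 0$ ($T{\left(K,g \right)} = K 0 = 0$)
$m = -6$ ($m = -3 + \frac{1}{2} \left(-6\right) = -3 - 3 = -6$)
$x{\left(R \right)} = - 2 R$ ($x{\left(R \right)} = R \left(-2 + 0\right) = R \left(-2\right) = - 2 R$)
$m \left(-13\right) + x{\left(k \right)} = \left(-6\right) \left(-13\right) - 16 = 78 - 16 = 62$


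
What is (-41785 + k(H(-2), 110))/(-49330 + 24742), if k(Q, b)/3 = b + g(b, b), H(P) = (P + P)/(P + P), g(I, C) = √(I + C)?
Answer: 41455/24588 - √55/4098 ≈ 1.6842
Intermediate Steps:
g(I, C) = √(C + I)
H(P) = 1 (H(P) = (2*P)/((2*P)) = (2*P)*(1/(2*P)) = 1)
k(Q, b) = 3*b + 3*√2*√b (k(Q, b) = 3*(b + √(b + b)) = 3*(b + √(2*b)) = 3*(b + √2*√b) = 3*b + 3*√2*√b)
(-41785 + k(H(-2), 110))/(-49330 + 24742) = (-41785 + (3*110 + 3*√2*√110))/(-49330 + 24742) = (-41785 + (330 + 6*√55))/(-24588) = (-41455 + 6*√55)*(-1/24588) = 41455/24588 - √55/4098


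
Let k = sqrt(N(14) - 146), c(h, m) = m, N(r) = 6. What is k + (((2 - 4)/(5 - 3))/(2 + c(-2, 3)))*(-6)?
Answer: 6/5 + 2*I*sqrt(35) ≈ 1.2 + 11.832*I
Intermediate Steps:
k = 2*I*sqrt(35) (k = sqrt(6 - 146) = sqrt(-140) = 2*I*sqrt(35) ≈ 11.832*I)
k + (((2 - 4)/(5 - 3))/(2 + c(-2, 3)))*(-6) = 2*I*sqrt(35) + (((2 - 4)/(5 - 3))/(2 + 3))*(-6) = 2*I*sqrt(35) + (-2/2/5)*(-6) = 2*I*sqrt(35) + (-2*1/2*(1/5))*(-6) = 2*I*sqrt(35) - 1*1/5*(-6) = 2*I*sqrt(35) - 1/5*(-6) = 2*I*sqrt(35) + 6/5 = 6/5 + 2*I*sqrt(35)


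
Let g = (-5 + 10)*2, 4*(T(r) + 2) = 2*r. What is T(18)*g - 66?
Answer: 4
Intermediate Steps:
T(r) = -2 + r/2 (T(r) = -2 + (2*r)/4 = -2 + r/2)
g = 10 (g = 5*2 = 10)
T(18)*g - 66 = (-2 + (½)*18)*10 - 66 = (-2 + 9)*10 - 66 = 7*10 - 66 = 70 - 66 = 4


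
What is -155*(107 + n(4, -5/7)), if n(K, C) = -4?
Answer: -15965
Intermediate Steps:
-155*(107 + n(4, -5/7)) = -155*(107 - 4) = -155*103 = -15965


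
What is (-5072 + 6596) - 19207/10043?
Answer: 15286325/10043 ≈ 1522.1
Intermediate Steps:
(-5072 + 6596) - 19207/10043 = 1524 - 19207*1/10043 = 1524 - 19207/10043 = 15286325/10043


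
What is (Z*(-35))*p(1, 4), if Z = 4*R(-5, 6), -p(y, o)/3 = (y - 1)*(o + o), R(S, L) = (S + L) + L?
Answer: 0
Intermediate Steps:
R(S, L) = S + 2*L (R(S, L) = (L + S) + L = S + 2*L)
p(y, o) = -6*o*(-1 + y) (p(y, o) = -3*(y - 1)*(o + o) = -3*(-1 + y)*2*o = -6*o*(-1 + y))
Z = 28 (Z = 4*(-5 + 2*6) = 4*(-5 + 12) = 4*7 = 28)
(Z*(-35))*p(1, 4) = (28*(-35))*(6*4*(1 - 1*1)) = -5880*4*(1 - 1) = -5880*4*0 = -980*0 = 0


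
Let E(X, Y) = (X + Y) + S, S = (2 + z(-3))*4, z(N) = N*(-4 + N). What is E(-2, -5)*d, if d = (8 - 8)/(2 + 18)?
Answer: 0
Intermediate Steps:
S = 92 (S = (2 - 3*(-4 - 3))*4 = (2 - 3*(-7))*4 = (2 + 21)*4 = 23*4 = 92)
d = 0 (d = 0/20 = 0*(1/20) = 0)
E(X, Y) = 92 + X + Y (E(X, Y) = (X + Y) + 92 = 92 + X + Y)
E(-2, -5)*d = (92 - 2 - 5)*0 = 85*0 = 0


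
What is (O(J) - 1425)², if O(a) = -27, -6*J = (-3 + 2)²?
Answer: 2108304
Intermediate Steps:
J = -⅙ (J = -(-3 + 2)²/6 = -⅙*(-1)² = -⅙*1 = -⅙ ≈ -0.16667)
(O(J) - 1425)² = (-27 - 1425)² = (-1452)² = 2108304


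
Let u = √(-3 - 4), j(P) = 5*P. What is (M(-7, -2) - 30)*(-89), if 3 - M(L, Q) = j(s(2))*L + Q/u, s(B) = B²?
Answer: -10057 + 178*I*√7/7 ≈ -10057.0 + 67.278*I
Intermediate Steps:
u = I*√7 (u = √(-7) = I*√7 ≈ 2.6458*I)
M(L, Q) = 3 - 20*L + I*Q*√7/7 (M(L, Q) = 3 - ((5*2²)*L + Q/((I*√7))) = 3 - ((5*4)*L + (-I*√7/7)*Q) = 3 - (20*L - I*Q*√7/7) = 3 + (-20*L + I*Q*√7/7) = 3 - 20*L + I*Q*√7/7)
(M(-7, -2) - 30)*(-89) = ((3 - 20*(-7) + (⅐)*I*(-2)*√7) - 30)*(-89) = ((3 + 140 - 2*I*√7/7) - 30)*(-89) = ((143 - 2*I*√7/7) - 30)*(-89) = (113 - 2*I*√7/7)*(-89) = -10057 + 178*I*√7/7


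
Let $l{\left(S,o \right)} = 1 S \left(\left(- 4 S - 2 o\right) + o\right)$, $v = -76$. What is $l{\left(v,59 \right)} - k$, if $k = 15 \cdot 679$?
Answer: $-28805$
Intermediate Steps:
$l{\left(S,o \right)} = S \left(- o - 4 S\right)$
$k = 10185$
$l{\left(v,59 \right)} - k = \left(-1\right) \left(-76\right) \left(59 + 4 \left(-76\right)\right) - 10185 = \left(-1\right) \left(-76\right) \left(59 - 304\right) - 10185 = \left(-1\right) \left(-76\right) \left(-245\right) - 10185 = -18620 - 10185 = -28805$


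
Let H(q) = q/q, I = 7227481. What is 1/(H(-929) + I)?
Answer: 1/7227482 ≈ 1.3836e-7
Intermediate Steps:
H(q) = 1
1/(H(-929) + I) = 1/(1 + 7227481) = 1/7227482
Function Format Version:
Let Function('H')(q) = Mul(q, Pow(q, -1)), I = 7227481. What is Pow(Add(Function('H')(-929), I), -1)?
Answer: Rational(1, 7227482) ≈ 1.3836e-7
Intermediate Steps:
Function('H')(q) = 1
Pow(Add(Function('H')(-929), I), -1) = Pow(Add(1, 7227481), -1) = Pow(7227482, -1) = Rational(1, 7227482)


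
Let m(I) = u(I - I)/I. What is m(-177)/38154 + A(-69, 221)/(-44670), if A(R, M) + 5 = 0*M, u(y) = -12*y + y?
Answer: 1/8934 ≈ 0.00011193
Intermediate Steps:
u(y) = -11*y
A(R, M) = -5 (A(R, M) = -5 + 0*M = -5 + 0 = -5)
m(I) = 0 (m(I) = (-11*(I - I))/I = (-11*0)/I = 0/I = 0)
m(-177)/38154 + A(-69, 221)/(-44670) = 0/38154 - 5/(-44670) = 0*(1/38154) - 5*(-1/44670) = 0 + 1/8934 = 1/8934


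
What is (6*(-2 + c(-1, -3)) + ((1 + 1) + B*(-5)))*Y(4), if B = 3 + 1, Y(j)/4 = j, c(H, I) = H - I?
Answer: -288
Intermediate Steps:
Y(j) = 4*j
B = 4
(6*(-2 + c(-1, -3)) + ((1 + 1) + B*(-5)))*Y(4) = (6*(-2 + (-1 - 1*(-3))) + ((1 + 1) + 4*(-5)))*(4*4) = (6*(-2 + (-1 + 3)) + (2 - 20))*16 = (6*(-2 + 2) - 18)*16 = (6*0 - 18)*16 = (0 - 18)*16 = -18*16 = -288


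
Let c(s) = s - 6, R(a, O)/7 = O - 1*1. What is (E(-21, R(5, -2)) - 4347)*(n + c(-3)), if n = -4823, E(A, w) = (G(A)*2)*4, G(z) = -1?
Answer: 21043360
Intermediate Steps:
R(a, O) = -7 + 7*O (R(a, O) = 7*(O - 1*1) = 7*(O - 1) = 7*(-1 + O) = -7 + 7*O)
E(A, w) = -8 (E(A, w) = -1*2*4 = -2*4 = -8)
c(s) = -6 + s
(E(-21, R(5, -2)) - 4347)*(n + c(-3)) = (-8 - 4347)*(-4823 + (-6 - 3)) = -4355*(-4823 - 9) = -4355*(-4832) = 21043360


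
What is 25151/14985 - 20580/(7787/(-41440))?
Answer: 12779931322837/116688195 ≈ 1.0952e+5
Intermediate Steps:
25151/14985 - 20580/(7787/(-41440)) = 25151*(1/14985) - 20580/(7787*(-1/41440)) = 25151/14985 - 20580/(-7787/41440) = 25151/14985 - 20580*(-41440/7787) = 25151/14985 + 852835200/7787 = 12779931322837/116688195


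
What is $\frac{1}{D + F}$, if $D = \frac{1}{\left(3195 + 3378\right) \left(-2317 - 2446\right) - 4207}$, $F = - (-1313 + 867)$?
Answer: $\frac{31311406}{13964887075} \approx 0.0022422$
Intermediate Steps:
$F = 446$ ($F = \left(-1\right) \left(-446\right) = 446$)
$D = - \frac{1}{31311406}$ ($D = \frac{1}{6573 \left(-4763\right) - 4207} = \frac{1}{-31307199 - 4207} = \frac{1}{-31311406} = - \frac{1}{31311406} \approx -3.1937 \cdot 10^{-8}$)
$\frac{1}{D + F} = \frac{1}{- \frac{1}{31311406} + 446} = \frac{1}{\frac{13964887075}{31311406}} = \frac{31311406}{13964887075}$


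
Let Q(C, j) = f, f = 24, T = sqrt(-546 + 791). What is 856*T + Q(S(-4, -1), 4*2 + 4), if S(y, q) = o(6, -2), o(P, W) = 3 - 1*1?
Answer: 24 + 5992*sqrt(5) ≈ 13423.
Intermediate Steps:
o(P, W) = 2 (o(P, W) = 3 - 1 = 2)
T = 7*sqrt(5) (T = sqrt(245) = 7*sqrt(5) ≈ 15.652)
S(y, q) = 2
Q(C, j) = 24
856*T + Q(S(-4, -1), 4*2 + 4) = 856*(7*sqrt(5)) + 24 = 5992*sqrt(5) + 24 = 24 + 5992*sqrt(5)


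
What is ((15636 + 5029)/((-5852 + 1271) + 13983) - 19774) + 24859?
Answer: 47829835/9402 ≈ 5087.2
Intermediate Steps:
((15636 + 5029)/((-5852 + 1271) + 13983) - 19774) + 24859 = (20665/(-4581 + 13983) - 19774) + 24859 = (20665/9402 - 19774) + 24859 = -185894483/9402 + 24859 = 47829835/9402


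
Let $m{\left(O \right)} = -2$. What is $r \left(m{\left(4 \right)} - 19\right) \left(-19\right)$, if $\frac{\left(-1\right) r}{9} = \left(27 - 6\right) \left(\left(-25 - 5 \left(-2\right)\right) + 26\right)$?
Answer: $-829521$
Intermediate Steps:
$r = -2079$ ($r = - 9 \left(27 - 6\right) \left(\left(-25 - 5 \left(-2\right)\right) + 26\right) = - 9 \left(27 + \left(-15 + 9\right)\right) \left(\left(-25 - -10\right) + 26\right) = - 9 \left(27 - 6\right) \left(\left(-25 + 10\right) + 26\right) = - 9 \cdot 21 \left(-15 + 26\right) = - 9 \cdot 21 \cdot 11 = \left(-9\right) 231 = -2079$)
$r \left(m{\left(4 \right)} - 19\right) \left(-19\right) = - 2079 \left(-2 - 19\right) \left(-19\right) = \left(-2079\right) \left(-21\right) \left(-19\right) = 43659 \left(-19\right) = -829521$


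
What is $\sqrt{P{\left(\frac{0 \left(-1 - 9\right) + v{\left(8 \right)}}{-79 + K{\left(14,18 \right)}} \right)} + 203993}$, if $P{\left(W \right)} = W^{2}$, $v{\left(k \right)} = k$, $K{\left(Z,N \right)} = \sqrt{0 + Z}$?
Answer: $\sqrt{203993 + \frac{64}{\left(79 - \sqrt{14}\right)^{2}}} \approx 451.66$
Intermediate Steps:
$K{\left(Z,N \right)} = \sqrt{Z}$
$\sqrt{P{\left(\frac{0 \left(-1 - 9\right) + v{\left(8 \right)}}{-79 + K{\left(14,18 \right)}} \right)} + 203993} = \sqrt{\left(\frac{0 \left(-1 - 9\right) + 8}{-79 + \sqrt{14}}\right)^{2} + 203993} = \sqrt{\left(\frac{0 \left(-10\right) + 8}{-79 + \sqrt{14}}\right)^{2} + 203993} = \sqrt{\left(\frac{0 + 8}{-79 + \sqrt{14}}\right)^{2} + 203993} = \sqrt{\left(\frac{8}{-79 + \sqrt{14}}\right)^{2} + 203993} = \sqrt{\frac{64}{\left(-79 + \sqrt{14}\right)^{2}} + 203993} = \sqrt{203993 + \frac{64}{\left(-79 + \sqrt{14}\right)^{2}}}$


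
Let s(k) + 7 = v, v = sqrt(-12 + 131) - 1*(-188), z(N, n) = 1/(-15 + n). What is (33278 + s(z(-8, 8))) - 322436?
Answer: -288977 + sqrt(119) ≈ -2.8897e+5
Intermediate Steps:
v = 188 + sqrt(119) (v = sqrt(119) + 188 = 188 + sqrt(119) ≈ 198.91)
s(k) = 181 + sqrt(119) (s(k) = -7 + (188 + sqrt(119)) = 181 + sqrt(119))
(33278 + s(z(-8, 8))) - 322436 = (33278 + (181 + sqrt(119))) - 322436 = (33459 + sqrt(119)) - 322436 = -288977 + sqrt(119)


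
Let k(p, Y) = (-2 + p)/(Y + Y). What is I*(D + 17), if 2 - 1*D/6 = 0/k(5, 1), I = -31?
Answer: -899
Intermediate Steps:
k(p, Y) = (-2 + p)/(2*Y) (k(p, Y) = (-2 + p)/((2*Y)) = (-2 + p)*(1/(2*Y)) = (-2 + p)/(2*Y))
D = 12 (D = 12 - 0/((1/2)*(-2 + 5)/1) = 12 - 0/((1/2)*1*3) = 12 - 0/3/2 = 12 - 0*2/3 = 12 - 6*0 = 12 + 0 = 12)
I*(D + 17) = -31*(12 + 17) = -31*29 = -899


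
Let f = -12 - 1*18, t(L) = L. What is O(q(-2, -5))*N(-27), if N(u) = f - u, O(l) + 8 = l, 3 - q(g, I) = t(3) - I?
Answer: 39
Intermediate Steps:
f = -30 (f = -12 - 18 = -30)
q(g, I) = I (q(g, I) = 3 - (3 - I) = 3 + (-3 + I) = I)
O(l) = -8 + l
N(u) = -30 - u
O(q(-2, -5))*N(-27) = (-8 - 5)*(-30 - 1*(-27)) = -13*(-30 + 27) = -13*(-3) = 39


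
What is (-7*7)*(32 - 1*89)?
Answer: 2793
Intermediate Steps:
(-7*7)*(32 - 1*89) = -49*(32 - 89) = -49*(-57) = 2793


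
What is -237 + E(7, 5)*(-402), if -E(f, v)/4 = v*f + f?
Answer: 67299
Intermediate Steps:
E(f, v) = -4*f - 4*f*v (E(f, v) = -4*(v*f + f) = -4*(f*v + f) = -4*(f + f*v) = -4*f - 4*f*v)
-237 + E(7, 5)*(-402) = -237 - 4*7*(1 + 5)*(-402) = -237 - 4*7*6*(-402) = -237 - 168*(-402) = -237 + 67536 = 67299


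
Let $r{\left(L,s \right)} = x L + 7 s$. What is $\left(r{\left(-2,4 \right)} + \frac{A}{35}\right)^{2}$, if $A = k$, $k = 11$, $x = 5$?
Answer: $\frac{410881}{1225} \approx 335.41$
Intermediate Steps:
$r{\left(L,s \right)} = 5 L + 7 s$
$A = 11$
$\left(r{\left(-2,4 \right)} + \frac{A}{35}\right)^{2} = \left(\left(5 \left(-2\right) + 7 \cdot 4\right) + \frac{11}{35}\right)^{2} = \left(\left(-10 + 28\right) + 11 \cdot \frac{1}{35}\right)^{2} = \left(18 + \frac{11}{35}\right)^{2} = \left(\frac{641}{35}\right)^{2} = \frac{410881}{1225}$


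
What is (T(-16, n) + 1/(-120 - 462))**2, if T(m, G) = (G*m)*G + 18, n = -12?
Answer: 1770105185209/338724 ≈ 5.2258e+6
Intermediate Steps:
T(m, G) = 18 + m*G**2 (T(m, G) = m*G**2 + 18 = 18 + m*G**2)
(T(-16, n) + 1/(-120 - 462))**2 = ((18 - 16*(-12)**2) + 1/(-120 - 462))**2 = ((18 - 16*144) + 1/(-582))**2 = ((18 - 2304) - 1/582)**2 = (-2286 - 1/582)**2 = (-1330453/582)**2 = 1770105185209/338724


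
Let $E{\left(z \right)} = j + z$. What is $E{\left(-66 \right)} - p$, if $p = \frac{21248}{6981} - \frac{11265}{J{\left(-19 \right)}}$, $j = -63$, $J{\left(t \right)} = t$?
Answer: $- \frac{96155108}{132639} \approx -724.94$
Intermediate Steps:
$p = \frac{79044677}{132639}$ ($p = \frac{21248}{6981} - \frac{11265}{-19} = 21248 \cdot \frac{1}{6981} - - \frac{11265}{19} = \frac{21248}{6981} + \frac{11265}{19} = \frac{79044677}{132639} \approx 595.94$)
$E{\left(z \right)} = -63 + z$
$E{\left(-66 \right)} - p = \left(-63 - 66\right) - \frac{79044677}{132639} = -129 - \frac{79044677}{132639} = - \frac{96155108}{132639}$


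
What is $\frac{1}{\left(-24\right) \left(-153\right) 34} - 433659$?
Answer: $- \frac{54141458831}{124848} \approx -4.3366 \cdot 10^{5}$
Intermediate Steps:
$\frac{1}{\left(-24\right) \left(-153\right) 34} - 433659 = \frac{1}{3672 \cdot 34} - 433659 = \frac{1}{124848} - 433659 = - \frac{54141458831}{124848}$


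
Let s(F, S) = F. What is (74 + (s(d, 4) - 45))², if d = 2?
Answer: 961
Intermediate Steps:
(74 + (s(d, 4) - 45))² = (74 + (2 - 45))² = (74 - 43)² = 31² = 961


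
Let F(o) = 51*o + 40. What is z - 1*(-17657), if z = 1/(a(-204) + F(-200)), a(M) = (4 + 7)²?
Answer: 177258622/10039 ≈ 17657.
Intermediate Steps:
a(M) = 121 (a(M) = 11² = 121)
F(o) = 40 + 51*o
z = -1/10039 (z = 1/(121 + (40 + 51*(-200))) = 1/(121 + (40 - 10200)) = 1/(121 - 10160) = 1/(-10039) = -1/10039 ≈ -9.9611e-5)
z - 1*(-17657) = -1/10039 - 1*(-17657) = -1/10039 + 17657 = 177258622/10039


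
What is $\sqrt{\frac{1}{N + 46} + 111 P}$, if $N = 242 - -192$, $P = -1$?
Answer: $\frac{i \sqrt{1598370}}{120} \approx 10.536 i$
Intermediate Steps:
$N = 434$ ($N = 242 + 192 = 434$)
$\sqrt{\frac{1}{N + 46} + 111 P} = \sqrt{\frac{1}{434 + 46} + 111 \left(-1\right)} = \sqrt{\frac{1}{480} - 111} = \sqrt{- \frac{53279}{480}} = \frac{i \sqrt{1598370}}{120}$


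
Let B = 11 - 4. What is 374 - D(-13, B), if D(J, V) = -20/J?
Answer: 4842/13 ≈ 372.46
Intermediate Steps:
B = 7
374 - D(-13, B) = 374 - (-20)/(-13) = 374 - (-20)*(-1)/13 = 374 - 1*20/13 = 374 - 20/13 = 4842/13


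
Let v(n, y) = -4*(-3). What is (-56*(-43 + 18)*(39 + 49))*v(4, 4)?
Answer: 1478400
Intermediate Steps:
v(n, y) = 12
(-56*(-43 + 18)*(39 + 49))*v(4, 4) = -56*(-43 + 18)*(39 + 49)*12 = -(-1400)*88*12 = -56*(-2200)*12 = 123200*12 = 1478400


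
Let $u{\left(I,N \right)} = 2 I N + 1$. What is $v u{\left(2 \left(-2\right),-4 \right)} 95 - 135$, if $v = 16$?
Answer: $50025$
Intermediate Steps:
$u{\left(I,N \right)} = 1 + 2 I N$ ($u{\left(I,N \right)} = 2 I N + 1 = 1 + 2 I N$)
$v u{\left(2 \left(-2\right),-4 \right)} 95 - 135 = 16 \left(1 + 2 \cdot 2 \left(-2\right) \left(-4\right)\right) 95 - 135 = 16 \left(1 + 2 \left(-4\right) \left(-4\right)\right) 95 - 135 = 16 \left(1 + 32\right) 95 - 135 = 16 \cdot 33 \cdot 95 - 135 = 528 \cdot 95 - 135 = 50160 - 135 = 50025$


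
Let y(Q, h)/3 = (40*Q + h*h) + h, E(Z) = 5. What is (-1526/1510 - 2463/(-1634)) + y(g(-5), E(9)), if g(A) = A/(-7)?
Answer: 1521703861/8635690 ≈ 176.21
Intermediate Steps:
g(A) = -A/7 (g(A) = A*(-⅐) = -A/7)
y(Q, h) = 3*h + 3*h² + 120*Q (y(Q, h) = 3*((40*Q + h*h) + h) = 3*((40*Q + h²) + h) = 3*((h² + 40*Q) + h) = 3*(h + h² + 40*Q) = 3*h + 3*h² + 120*Q)
(-1526/1510 - 2463/(-1634)) + y(g(-5), E(9)) = (-1526/1510 - 2463/(-1634)) + (3*5 + 3*5² + 120*(-⅐*(-5))) = (-1526*1/1510 - 2463*(-1/1634)) + (15 + 3*25 + 120*(5/7)) = (-763/755 + 2463/1634) + (15 + 75 + 600/7) = 612823/1233670 + 1230/7 = 1521703861/8635690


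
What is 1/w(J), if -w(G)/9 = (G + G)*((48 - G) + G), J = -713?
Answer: 1/616032 ≈ 1.6233e-6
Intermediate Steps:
w(G) = -864*G (w(G) = -9*(G + G)*((48 - G) + G) = -9*2*G*48 = -864*G)
1/w(J) = 1/(-864*(-713)) = 1/616032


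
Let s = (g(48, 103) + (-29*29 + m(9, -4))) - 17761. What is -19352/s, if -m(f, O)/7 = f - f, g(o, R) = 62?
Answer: 4838/4635 ≈ 1.0438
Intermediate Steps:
m(f, O) = 0 (m(f, O) = -7*(f - f) = -7*0 = 0)
s = -18540 (s = (62 + (-29*29 + 0)) - 17761 = (62 + (-841 + 0)) - 17761 = (62 - 841) - 17761 = -779 - 17761 = -18540)
-19352/s = -19352/(-18540) = -19352*(-1/18540) = 4838/4635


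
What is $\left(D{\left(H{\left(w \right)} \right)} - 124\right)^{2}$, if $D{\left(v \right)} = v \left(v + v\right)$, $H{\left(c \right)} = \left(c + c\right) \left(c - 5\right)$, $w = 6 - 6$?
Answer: $15376$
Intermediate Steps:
$w = 0$ ($w = 6 - 6 = 0$)
$H{\left(c \right)} = 2 c \left(-5 + c\right)$
$D{\left(v \right)} = 2 v^{2}$ ($D{\left(v \right)} = v 2 v = 2 v^{2}$)
$\left(D{\left(H{\left(w \right)} \right)} - 124\right)^{2} = \left(2 \left(2 \cdot 0 \left(-5 + 0\right)\right)^{2} - 124\right)^{2} = \left(2 \left(2 \cdot 0 \left(-5\right)\right)^{2} - 124\right)^{2} = \left(2 \cdot 0^{2} - 124\right)^{2} = \left(2 \cdot 0 - 124\right)^{2} = \left(0 - 124\right)^{2} = \left(-124\right)^{2} = 15376$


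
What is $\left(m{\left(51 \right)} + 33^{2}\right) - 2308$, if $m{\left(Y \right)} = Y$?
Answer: $-1168$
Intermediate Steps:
$\left(m{\left(51 \right)} + 33^{2}\right) - 2308 = \left(51 + 33^{2}\right) - 2308 = \left(51 + 1089\right) - 2308 = 1140 - 2308 = -1168$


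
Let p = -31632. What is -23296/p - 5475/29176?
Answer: 31656181/57680952 ≈ 0.54881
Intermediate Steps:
-23296/p - 5475/29176 = -23296/(-31632) - 5475/29176 = -23296*(-1/31632) - 5475*1/29176 = 1456/1977 - 5475/29176 = 31656181/57680952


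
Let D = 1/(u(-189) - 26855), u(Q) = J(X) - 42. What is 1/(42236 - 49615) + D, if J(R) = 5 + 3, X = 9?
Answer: -34268/198413931 ≈ -0.00017271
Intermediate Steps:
J(R) = 8
u(Q) = -34 (u(Q) = 8 - 42 = -34)
D = -1/26889 (D = 1/(-34 - 26855) = 1/(-26889) = -1/26889 ≈ -3.7190e-5)
1/(42236 - 49615) + D = 1/(42236 - 49615) - 1/26889 = 1/(-7379) - 1/26889 = -1/7379 - 1/26889 = -34268/198413931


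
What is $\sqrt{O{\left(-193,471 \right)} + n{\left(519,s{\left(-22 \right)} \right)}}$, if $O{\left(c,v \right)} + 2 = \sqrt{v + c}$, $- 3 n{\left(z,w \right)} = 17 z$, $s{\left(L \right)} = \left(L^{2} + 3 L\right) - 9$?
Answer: $\sqrt{-2943 + \sqrt{278}} \approx 54.096 i$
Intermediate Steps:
$s{\left(L \right)} = -9 + L^{2} + 3 L$
$n{\left(z,w \right)} = - \frac{17 z}{3}$
$O{\left(c,v \right)} = -2 + \sqrt{c + v}$ ($O{\left(c,v \right)} = -2 + \sqrt{v + c} = -2 + \sqrt{c + v}$)
$\sqrt{O{\left(-193,471 \right)} + n{\left(519,s{\left(-22 \right)} \right)}} = \sqrt{\left(-2 + \sqrt{-193 + 471}\right) - 2941} = \sqrt{\left(-2 + \sqrt{278}\right) - 2941} = \sqrt{-2943 + \sqrt{278}}$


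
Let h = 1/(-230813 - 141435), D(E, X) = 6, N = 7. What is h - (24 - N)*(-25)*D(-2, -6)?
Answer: 949232399/372248 ≈ 2550.0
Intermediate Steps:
h = -1/372248 (h = 1/(-372248) = -1/372248 ≈ -2.6864e-6)
h - (24 - N)*(-25)*D(-2, -6) = -1/372248 - (24 - 1*7)*(-25)*6 = -1/372248 - (24 - 7)*(-25)*6 = -1/372248 - 17*(-25)*6 = -1/372248 - (-425)*6 = -1/372248 - 1*(-2550) = -1/372248 + 2550 = 949232399/372248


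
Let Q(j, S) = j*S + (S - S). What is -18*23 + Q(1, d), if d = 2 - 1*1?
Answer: -413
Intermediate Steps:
d = 1 (d = 2 - 1 = 1)
Q(j, S) = S*j (Q(j, S) = S*j + 0 = S*j)
-18*23 + Q(1, d) = -18*23 + 1*1 = -414 + 1 = -413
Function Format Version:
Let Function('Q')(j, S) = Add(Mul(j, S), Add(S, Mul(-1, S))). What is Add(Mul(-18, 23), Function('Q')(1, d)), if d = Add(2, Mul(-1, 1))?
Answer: -413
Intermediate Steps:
d = 1 (d = Add(2, -1) = 1)
Function('Q')(j, S) = Mul(S, j) (Function('Q')(j, S) = Add(Mul(S, j), 0) = Mul(S, j))
Add(Mul(-18, 23), Function('Q')(1, d)) = Add(Mul(-18, 23), Mul(1, 1)) = Add(-414, 1) = -413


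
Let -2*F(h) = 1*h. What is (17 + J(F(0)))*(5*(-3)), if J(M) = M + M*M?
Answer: -255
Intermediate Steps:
F(h) = -h/2
J(M) = M + M²
(17 + J(F(0)))*(5*(-3)) = (17 + (-½*0)*(1 - ½*0))*(5*(-3)) = (17 + 0*(1 + 0))*(-15) = (17 + 0*1)*(-15) = (17 + 0)*(-15) = 17*(-15) = -255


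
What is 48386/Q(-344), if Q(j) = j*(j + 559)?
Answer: -24193/36980 ≈ -0.65422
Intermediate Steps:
Q(j) = j*(559 + j)
48386/Q(-344) = 48386/((-344*(559 - 344))) = 48386/((-344*215)) = 48386/(-73960) = 48386*(-1/73960) = -24193/36980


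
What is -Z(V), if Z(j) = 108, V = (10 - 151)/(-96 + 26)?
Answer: -108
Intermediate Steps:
V = 141/70 (V = -141/(-70) = -141*(-1/70) = 141/70 ≈ 2.0143)
-Z(V) = -1*108 = -108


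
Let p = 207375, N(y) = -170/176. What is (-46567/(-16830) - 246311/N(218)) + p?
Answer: 7781890681/16830 ≈ 4.6238e+5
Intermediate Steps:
N(y) = -85/88 (N(y) = -170*1/176 = -85/88)
(-46567/(-16830) - 246311/N(218)) + p = (-46567/(-16830) - 246311/(-85/88)) + 207375 = (-46567*(-1/16830) - 246311*(-88/85)) + 207375 = (46567/16830 + 21675368/85) + 207375 = 4291769431/16830 + 207375 = 7781890681/16830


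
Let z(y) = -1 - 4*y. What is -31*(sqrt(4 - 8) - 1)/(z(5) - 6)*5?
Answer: -155/27 + 310*I/27 ≈ -5.7407 + 11.481*I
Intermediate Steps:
-31*(sqrt(4 - 8) - 1)/(z(5) - 6)*5 = -31*(sqrt(4 - 8) - 1)/((-1 - 4*5) - 6)*5 = -31*(sqrt(-4) - 1)/((-1 - 20) - 6)*5 = -31*(2*I - 1)/(-21 - 6)*5 = -31*(-1 + 2*I)/(-27)*5 = -31*(-1 + 2*I)*(-1)/27*5 = -31*(1/27 - 2*I/27)*5 = (-31/27 + 62*I/27)*5 = -155/27 + 310*I/27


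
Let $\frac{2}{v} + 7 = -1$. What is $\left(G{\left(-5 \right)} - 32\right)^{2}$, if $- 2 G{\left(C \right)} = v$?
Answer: $\frac{65025}{64} \approx 1016.0$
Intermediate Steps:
$v = - \frac{1}{4}$ ($v = \frac{2}{-7 - 1} = \frac{2}{-8} = 2 \left(- \frac{1}{8}\right) = - \frac{1}{4} \approx -0.25$)
$G{\left(C \right)} = \frac{1}{8}$ ($G{\left(C \right)} = \left(- \frac{1}{2}\right) \left(- \frac{1}{4}\right) = \frac{1}{8}$)
$\left(G{\left(-5 \right)} - 32\right)^{2} = \left(\frac{1}{8} - 32\right)^{2} = \left(- \frac{255}{8}\right)^{2} = \frac{65025}{64}$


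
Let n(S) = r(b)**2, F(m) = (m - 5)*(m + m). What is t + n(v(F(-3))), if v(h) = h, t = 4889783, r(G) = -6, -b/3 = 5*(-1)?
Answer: 4889819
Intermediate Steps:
b = 15 (b = -15*(-1) = -3*(-5) = 15)
F(m) = 2*m*(-5 + m) (F(m) = (-5 + m)*(2*m) = 2*m*(-5 + m))
n(S) = 36 (n(S) = (-6)**2 = 36)
t + n(v(F(-3))) = 4889783 + 36 = 4889819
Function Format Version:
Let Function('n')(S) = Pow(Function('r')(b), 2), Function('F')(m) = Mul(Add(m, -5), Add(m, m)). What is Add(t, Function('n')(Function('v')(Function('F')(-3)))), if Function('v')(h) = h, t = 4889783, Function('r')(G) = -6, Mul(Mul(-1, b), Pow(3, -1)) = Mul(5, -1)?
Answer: 4889819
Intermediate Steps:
b = 15 (b = Mul(-3, Mul(5, -1)) = Mul(-3, -5) = 15)
Function('F')(m) = Mul(2, m, Add(-5, m)) (Function('F')(m) = Mul(Add(-5, m), Mul(2, m)) = Mul(2, m, Add(-5, m)))
Function('n')(S) = 36 (Function('n')(S) = Pow(-6, 2) = 36)
Add(t, Function('n')(Function('v')(Function('F')(-3)))) = Add(4889783, 36) = 4889819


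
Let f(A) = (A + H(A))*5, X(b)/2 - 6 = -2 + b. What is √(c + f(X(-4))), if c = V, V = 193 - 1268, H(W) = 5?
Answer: 5*I*√42 ≈ 32.404*I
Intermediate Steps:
X(b) = 8 + 2*b (X(b) = 12 + 2*(-2 + b) = 12 + (-4 + 2*b) = 8 + 2*b)
V = -1075
c = -1075
f(A) = 25 + 5*A (f(A) = (A + 5)*5 = (5 + A)*5 = 25 + 5*A)
√(c + f(X(-4))) = √(-1075 + (25 + 5*(8 + 2*(-4)))) = √(-1075 + (25 + 5*(8 - 8))) = √(-1075 + (25 + 5*0)) = √(-1075 + (25 + 0)) = √(-1075 + 25) = √(-1050) = 5*I*√42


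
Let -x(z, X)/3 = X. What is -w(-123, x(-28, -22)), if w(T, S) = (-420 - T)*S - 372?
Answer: 19974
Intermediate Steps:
x(z, X) = -3*X
w(T, S) = -372 + S*(-420 - T) (w(T, S) = S*(-420 - T) - 372 = -372 + S*(-420 - T))
-w(-123, x(-28, -22)) = -(-372 - (-1260)*(-22) - 1*(-3*(-22))*(-123)) = -(-372 - 420*66 - 1*66*(-123)) = -(-372 - 27720 + 8118) = -1*(-19974) = 19974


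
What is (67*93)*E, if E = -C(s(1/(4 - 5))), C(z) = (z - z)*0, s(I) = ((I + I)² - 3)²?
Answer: 0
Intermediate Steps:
s(I) = (-3 + 4*I²)² (s(I) = ((2*I)² - 3)² = (4*I² - 3)² = (-3 + 4*I²)²)
C(z) = 0 (C(z) = 0*0 = 0)
E = 0 (E = -1*0 = 0)
(67*93)*E = (67*93)*0 = 6231*0 = 0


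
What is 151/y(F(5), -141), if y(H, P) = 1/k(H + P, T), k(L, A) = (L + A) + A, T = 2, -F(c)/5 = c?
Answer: -24462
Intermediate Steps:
F(c) = -5*c
k(L, A) = L + 2*A (k(L, A) = (A + L) + A = L + 2*A)
y(H, P) = 1/(4 + H + P) (y(H, P) = 1/((H + P) + 2*2) = 1/((H + P) + 4) = 1/(4 + H + P))
151/y(F(5), -141) = 151/(1/(4 - 5*5 - 141)) = 151/(1/(4 - 25 - 141)) = 151/(1/(-162)) = 151/(-1/162) = 151*(-162) = -24462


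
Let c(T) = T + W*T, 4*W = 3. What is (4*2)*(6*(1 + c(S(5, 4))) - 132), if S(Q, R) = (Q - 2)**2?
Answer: -252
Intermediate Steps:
S(Q, R) = (-2 + Q)**2
W = 3/4 (W = (1/4)*3 = 3/4 ≈ 0.75000)
c(T) = 7*T/4 (c(T) = T + 3*T/4 = 7*T/4)
(4*2)*(6*(1 + c(S(5, 4))) - 132) = (4*2)*(6*(1 + 7*(-2 + 5)**2/4) - 132) = 8*(6*(1 + (7/4)*3**2) - 132) = 8*(6*(1 + (7/4)*9) - 132) = 8*(6*(1 + 63/4) - 132) = 8*(6*(67/4) - 132) = 8*(201/2 - 132) = 8*(-63/2) = -252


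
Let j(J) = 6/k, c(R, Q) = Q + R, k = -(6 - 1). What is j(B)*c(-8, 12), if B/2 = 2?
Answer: -24/5 ≈ -4.8000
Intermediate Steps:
k = -5 (k = -1*5 = -5)
B = 4 (B = 2*2 = 4)
j(J) = -6/5 (j(J) = 6/(-5) = 6*(-1/5) = -6/5)
j(B)*c(-8, 12) = -6*(12 - 8)/5 = -6/5*4 = -24/5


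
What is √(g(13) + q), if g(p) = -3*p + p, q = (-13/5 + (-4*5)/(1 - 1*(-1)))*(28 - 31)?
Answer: √295/5 ≈ 3.4351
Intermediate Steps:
q = 189/5 (q = (-13*⅕ - 20/(1 + 1))*(-3) = (-13/5 - 20/2)*(-3) = (-13/5 - 20*½)*(-3) = (-13/5 - 10)*(-3) = -63/5*(-3) = 189/5 ≈ 37.800)
g(p) = -2*p
√(g(13) + q) = √(-2*13 + 189/5) = √(-26 + 189/5) = √(59/5) = √295/5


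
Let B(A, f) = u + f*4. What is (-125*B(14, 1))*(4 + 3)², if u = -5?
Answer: 6125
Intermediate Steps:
B(A, f) = -5 + 4*f (B(A, f) = -5 + f*4 = -5 + 4*f)
(-125*B(14, 1))*(4 + 3)² = (-125*(-5 + 4*1))*(4 + 3)² = -125*(-5 + 4)*7² = -125*(-1)*49 = 125*49 = 6125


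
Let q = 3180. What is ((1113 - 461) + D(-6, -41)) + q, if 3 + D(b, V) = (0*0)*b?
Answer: 3829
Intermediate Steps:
D(b, V) = -3 (D(b, V) = -3 + (0*0)*b = -3 + 0*b = -3 + 0 = -3)
((1113 - 461) + D(-6, -41)) + q = ((1113 - 461) - 3) + 3180 = (652 - 3) + 3180 = 649 + 3180 = 3829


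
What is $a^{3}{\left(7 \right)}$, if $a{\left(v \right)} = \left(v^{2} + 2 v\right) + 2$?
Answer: $274625$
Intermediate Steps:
$a{\left(v \right)} = 2 + v^{2} + 2 v$
$a^{3}{\left(7 \right)} = \left(2 + 7^{2} + 2 \cdot 7\right)^{3} = \left(2 + 49 + 14\right)^{3} = 65^{3} = 274625$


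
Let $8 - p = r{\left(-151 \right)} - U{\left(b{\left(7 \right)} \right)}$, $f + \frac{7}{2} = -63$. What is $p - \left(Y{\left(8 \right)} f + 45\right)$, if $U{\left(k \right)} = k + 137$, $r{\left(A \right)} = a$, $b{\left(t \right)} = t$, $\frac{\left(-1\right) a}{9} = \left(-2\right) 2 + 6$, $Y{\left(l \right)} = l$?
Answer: $657$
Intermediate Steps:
$f = - \frac{133}{2}$ ($f = - \frac{7}{2} - 63 = - \frac{133}{2} \approx -66.5$)
$a = -18$ ($a = - 9 \left(\left(-2\right) 2 + 6\right) = - 9 \left(-4 + 6\right) = \left(-9\right) 2 = -18$)
$r{\left(A \right)} = -18$
$U{\left(k \right)} = 137 + k$
$p = 170$ ($p = 8 - \left(-18 - \left(137 + 7\right)\right) = 8 - \left(-18 - 144\right) = 8 - -162 = 8 + 162 = 170$)
$p - \left(Y{\left(8 \right)} f + 45\right) = 170 - \left(8 \left(- \frac{133}{2}\right) + 45\right) = 170 - \left(-532 + 45\right) = 170 - -487 = 170 + 487 = 657$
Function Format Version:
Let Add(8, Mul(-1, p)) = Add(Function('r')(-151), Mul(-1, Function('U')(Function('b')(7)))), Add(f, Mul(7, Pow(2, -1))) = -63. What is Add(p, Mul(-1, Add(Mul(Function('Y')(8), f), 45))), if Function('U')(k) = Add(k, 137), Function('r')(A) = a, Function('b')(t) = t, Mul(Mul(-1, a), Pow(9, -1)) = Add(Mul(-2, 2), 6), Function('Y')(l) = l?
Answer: 657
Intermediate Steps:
f = Rational(-133, 2) (f = Add(Rational(-7, 2), -63) = Rational(-133, 2) ≈ -66.500)
a = -18 (a = Mul(-9, Add(Mul(-2, 2), 6)) = Mul(-9, Add(-4, 6)) = Mul(-9, 2) = -18)
Function('r')(A) = -18
Function('U')(k) = Add(137, k)
p = 170 (p = Add(8, Mul(-1, Add(-18, Mul(-1, Add(137, 7))))) = Add(8, Mul(-1, Add(-18, Mul(-1, 144)))) = Add(8, Mul(-1, Add(-18, -144))) = Add(8, Mul(-1, -162)) = Add(8, 162) = 170)
Add(p, Mul(-1, Add(Mul(Function('Y')(8), f), 45))) = Add(170, Mul(-1, Add(Mul(8, Rational(-133, 2)), 45))) = Add(170, Mul(-1, Add(-532, 45))) = Add(170, Mul(-1, -487)) = Add(170, 487) = 657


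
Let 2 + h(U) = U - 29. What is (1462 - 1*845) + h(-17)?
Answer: 569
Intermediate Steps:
h(U) = -31 + U (h(U) = -2 + (U - 29) = -2 + (-29 + U) = -31 + U)
(1462 - 1*845) + h(-17) = (1462 - 1*845) + (-31 - 17) = (1462 - 845) - 48 = 617 - 48 = 569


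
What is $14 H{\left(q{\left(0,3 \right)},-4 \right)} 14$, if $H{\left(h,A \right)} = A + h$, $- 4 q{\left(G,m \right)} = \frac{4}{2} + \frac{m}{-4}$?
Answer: $- \frac{3381}{4} \approx -845.25$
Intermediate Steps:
$q{\left(G,m \right)} = - \frac{1}{2} + \frac{m}{16}$ ($q{\left(G,m \right)} = - \frac{\frac{4}{2} + \frac{m}{-4}}{4} = - \frac{4 \cdot \frac{1}{2} + m \left(- \frac{1}{4}\right)}{4} = - \frac{2 - \frac{m}{4}}{4} = - \frac{1}{2} + \frac{m}{16}$)
$14 H{\left(q{\left(0,3 \right)},-4 \right)} 14 = 14 \left(-4 + \left(- \frac{1}{2} + \frac{1}{16} \cdot 3\right)\right) 14 = 14 \left(-4 + \left(- \frac{1}{2} + \frac{3}{16}\right)\right) 14 = 14 \left(-4 - \frac{5}{16}\right) 14 = 14 \left(- \frac{69}{16}\right) 14 = \left(- \frac{483}{8}\right) 14 = - \frac{3381}{4}$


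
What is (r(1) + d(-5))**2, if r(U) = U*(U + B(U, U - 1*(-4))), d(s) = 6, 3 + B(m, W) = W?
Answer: 81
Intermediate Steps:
B(m, W) = -3 + W
r(U) = U*(1 + 2*U) (r(U) = U*(U + (-3 + (U - 1*(-4)))) = U*(U + (-3 + (U + 4))) = U*(U + (-3 + (4 + U))) = U*(U + (1 + U)) = U*(1 + 2*U))
(r(1) + d(-5))**2 = (1*(1 + 2*1) + 6)**2 = (1*(1 + 2) + 6)**2 = (1*3 + 6)**2 = (3 + 6)**2 = 9**2 = 81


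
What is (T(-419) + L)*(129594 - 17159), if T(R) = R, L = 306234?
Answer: 34384309525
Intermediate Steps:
(T(-419) + L)*(129594 - 17159) = (-419 + 306234)*(129594 - 17159) = 305815*112435 = 34384309525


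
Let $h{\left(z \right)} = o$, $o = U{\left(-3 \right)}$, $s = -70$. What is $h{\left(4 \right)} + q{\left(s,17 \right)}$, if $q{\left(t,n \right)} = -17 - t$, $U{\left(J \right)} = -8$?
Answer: $45$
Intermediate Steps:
$o = -8$
$h{\left(z \right)} = -8$
$h{\left(4 \right)} + q{\left(s,17 \right)} = -8 - -53 = -8 + \left(-17 + 70\right) = -8 + 53 = 45$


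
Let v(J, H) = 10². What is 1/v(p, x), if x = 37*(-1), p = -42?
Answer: 1/100 ≈ 0.010000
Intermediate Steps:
x = -37
v(J, H) = 100
1/v(p, x) = 1/100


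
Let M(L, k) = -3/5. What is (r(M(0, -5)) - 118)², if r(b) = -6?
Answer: 15376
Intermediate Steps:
M(L, k) = -⅗ (M(L, k) = -3*⅕ = -⅗)
(r(M(0, -5)) - 118)² = (-6 - 118)² = (-124)² = 15376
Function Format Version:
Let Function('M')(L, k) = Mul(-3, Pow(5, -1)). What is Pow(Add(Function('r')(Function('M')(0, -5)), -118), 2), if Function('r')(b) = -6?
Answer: 15376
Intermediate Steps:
Function('M')(L, k) = Rational(-3, 5) (Function('M')(L, k) = Mul(-3, Rational(1, 5)) = Rational(-3, 5))
Pow(Add(Function('r')(Function('M')(0, -5)), -118), 2) = Pow(Add(-6, -118), 2) = Pow(-124, 2) = 15376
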